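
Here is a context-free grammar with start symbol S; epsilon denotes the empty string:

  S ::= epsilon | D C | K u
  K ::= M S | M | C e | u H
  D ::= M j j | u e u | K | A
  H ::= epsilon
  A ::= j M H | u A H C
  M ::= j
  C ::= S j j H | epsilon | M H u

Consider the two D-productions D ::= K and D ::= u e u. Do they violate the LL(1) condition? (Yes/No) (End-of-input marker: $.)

FIRST(K) = { e, j, u } and FIRST(u e u) = { u }.
Both contain u, so the two alternatives are not disjoint — LL(1) conflict.

Yes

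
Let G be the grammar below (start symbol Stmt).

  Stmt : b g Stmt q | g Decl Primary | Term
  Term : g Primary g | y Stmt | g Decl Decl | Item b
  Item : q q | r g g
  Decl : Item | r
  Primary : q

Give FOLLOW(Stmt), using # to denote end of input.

{ #, q }

Stmt is the start symbol, so # ∈ FOLLOW(Stmt).
In Stmt : b g Stmt q: add FIRST(q) = { q }.
In Term : y Stmt: Stmt is at the end, add FOLLOW(Term) = { #, q }.
Union: FOLLOW(Stmt) = { #, q }.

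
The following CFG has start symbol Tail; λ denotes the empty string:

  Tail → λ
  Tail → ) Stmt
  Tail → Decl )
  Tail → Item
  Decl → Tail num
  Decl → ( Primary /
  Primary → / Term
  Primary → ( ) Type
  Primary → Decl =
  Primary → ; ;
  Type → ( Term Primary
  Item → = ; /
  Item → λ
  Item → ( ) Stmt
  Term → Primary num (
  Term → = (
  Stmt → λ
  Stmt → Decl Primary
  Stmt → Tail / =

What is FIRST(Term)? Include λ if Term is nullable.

From Term → Primary num (: add FIRST(Primary) = { (, ), /, ;, =, num }.
Term → = ( contributes {=}.
Union: FIRST(Term) = { (, ), /, ;, =, num }.

{ (, ), /, ;, =, num }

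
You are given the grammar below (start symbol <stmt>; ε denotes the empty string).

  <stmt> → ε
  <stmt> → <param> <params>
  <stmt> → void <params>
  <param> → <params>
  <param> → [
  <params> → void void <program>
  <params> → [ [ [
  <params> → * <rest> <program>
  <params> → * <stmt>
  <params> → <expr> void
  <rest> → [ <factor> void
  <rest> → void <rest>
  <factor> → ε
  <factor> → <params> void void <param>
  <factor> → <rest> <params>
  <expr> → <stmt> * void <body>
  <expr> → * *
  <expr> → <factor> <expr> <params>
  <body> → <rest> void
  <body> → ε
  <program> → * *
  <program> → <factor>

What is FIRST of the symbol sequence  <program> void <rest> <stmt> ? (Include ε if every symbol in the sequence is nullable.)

Add FIRST(<program>)\{ε} = { *, [, void }; <program> is nullable, continue.
void is a terminal; add {void} and stop.

{ *, [, void }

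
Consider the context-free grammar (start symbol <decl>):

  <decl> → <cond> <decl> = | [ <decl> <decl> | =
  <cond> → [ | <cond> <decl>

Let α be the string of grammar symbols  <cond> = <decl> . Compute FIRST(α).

{ [ }

Add FIRST(<cond>) = { [ }; <cond> is not nullable, stop.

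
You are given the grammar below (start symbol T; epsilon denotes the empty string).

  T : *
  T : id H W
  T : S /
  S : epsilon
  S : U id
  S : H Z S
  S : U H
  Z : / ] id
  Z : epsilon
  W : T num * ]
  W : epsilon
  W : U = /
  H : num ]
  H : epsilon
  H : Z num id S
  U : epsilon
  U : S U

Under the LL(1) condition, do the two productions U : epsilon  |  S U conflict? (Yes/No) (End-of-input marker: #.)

FIRST(epsilon) = { epsilon } and FIRST(S U) = { /, id, num, epsilon }.
Both alternatives are nullable, violating the LL(1) condition.

Yes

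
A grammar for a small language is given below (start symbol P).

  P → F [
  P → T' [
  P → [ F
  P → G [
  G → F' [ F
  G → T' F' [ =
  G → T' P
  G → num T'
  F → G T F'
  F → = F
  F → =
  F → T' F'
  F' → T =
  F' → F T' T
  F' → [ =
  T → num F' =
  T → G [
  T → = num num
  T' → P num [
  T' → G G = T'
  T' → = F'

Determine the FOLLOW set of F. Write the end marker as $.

{ $, =, [, num }

In P → F [: add FIRST([) = { [ }.
In P → [ F: F is at the end, add FOLLOW(P) = { $, =, [, num }.
In G → F' [ F: F is at the end, add FOLLOW(G) = { =, [, num }.
In F → = F: F is at the end, add FOLLOW(F) = { $, =, [, num }.
In F' → F T' T: add FIRST(T' T) = { =, [, num }.
Union: FOLLOW(F) = { $, =, [, num }.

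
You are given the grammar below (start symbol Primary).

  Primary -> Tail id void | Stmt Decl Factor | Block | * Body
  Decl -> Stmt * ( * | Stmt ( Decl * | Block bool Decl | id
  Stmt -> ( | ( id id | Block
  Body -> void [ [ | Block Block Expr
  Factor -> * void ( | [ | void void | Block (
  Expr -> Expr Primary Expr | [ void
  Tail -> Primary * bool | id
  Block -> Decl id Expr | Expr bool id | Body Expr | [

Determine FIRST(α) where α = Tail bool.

Add FIRST(Tail) = { (, *, [, id, void }; Tail is not nullable, stop.

{ (, *, [, id, void }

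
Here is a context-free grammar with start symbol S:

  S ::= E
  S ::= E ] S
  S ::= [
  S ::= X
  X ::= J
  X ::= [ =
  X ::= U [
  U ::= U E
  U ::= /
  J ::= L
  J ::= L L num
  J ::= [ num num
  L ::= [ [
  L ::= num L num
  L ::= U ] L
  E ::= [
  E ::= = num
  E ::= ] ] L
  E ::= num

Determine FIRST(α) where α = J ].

{ /, [, num }

Add FIRST(J) = { /, [, num }; J is not nullable, stop.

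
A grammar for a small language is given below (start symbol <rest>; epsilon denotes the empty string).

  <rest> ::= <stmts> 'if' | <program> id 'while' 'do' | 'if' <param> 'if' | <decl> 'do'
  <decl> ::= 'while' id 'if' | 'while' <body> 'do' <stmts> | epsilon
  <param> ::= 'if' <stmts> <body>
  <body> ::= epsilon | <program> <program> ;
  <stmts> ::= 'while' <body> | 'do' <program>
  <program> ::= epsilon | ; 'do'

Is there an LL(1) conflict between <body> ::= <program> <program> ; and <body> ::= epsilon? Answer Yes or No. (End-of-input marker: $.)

Yes

FIRST(<program> <program> ;) = { ; } and FIRST(epsilon) = { epsilon }.
The second alternative is nullable and FOLLOW(<body>) = { 'do', 'if', ; } shares ; with FIRST of the first — conflict.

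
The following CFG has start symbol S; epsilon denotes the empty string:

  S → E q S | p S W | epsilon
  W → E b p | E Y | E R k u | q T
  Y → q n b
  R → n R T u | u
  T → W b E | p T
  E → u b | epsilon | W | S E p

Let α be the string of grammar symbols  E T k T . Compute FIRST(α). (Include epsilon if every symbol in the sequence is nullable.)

Add FIRST(E)\{epsilon} = { b, n, p, q, u }; E is nullable, continue.
Add FIRST(T) = { b, n, p, q, u }; T is not nullable, stop.

{ b, n, p, q, u }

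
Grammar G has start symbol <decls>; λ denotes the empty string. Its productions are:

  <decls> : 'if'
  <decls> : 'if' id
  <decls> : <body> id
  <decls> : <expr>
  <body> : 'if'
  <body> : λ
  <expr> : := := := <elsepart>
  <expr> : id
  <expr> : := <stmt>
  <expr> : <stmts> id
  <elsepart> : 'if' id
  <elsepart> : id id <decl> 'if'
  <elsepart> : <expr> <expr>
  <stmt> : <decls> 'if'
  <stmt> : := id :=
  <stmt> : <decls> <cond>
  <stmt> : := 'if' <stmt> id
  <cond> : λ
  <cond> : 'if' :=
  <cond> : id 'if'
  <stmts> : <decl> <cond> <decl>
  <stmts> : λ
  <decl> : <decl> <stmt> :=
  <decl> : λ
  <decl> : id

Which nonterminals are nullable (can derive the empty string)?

{ <body>, <cond>, <decl>, <stmts> }

Directly nullable (have an λ-production): <body>, <cond>, <stmts>, <decl>.
No other nonterminal has a production whose RHS symbols are all nullable.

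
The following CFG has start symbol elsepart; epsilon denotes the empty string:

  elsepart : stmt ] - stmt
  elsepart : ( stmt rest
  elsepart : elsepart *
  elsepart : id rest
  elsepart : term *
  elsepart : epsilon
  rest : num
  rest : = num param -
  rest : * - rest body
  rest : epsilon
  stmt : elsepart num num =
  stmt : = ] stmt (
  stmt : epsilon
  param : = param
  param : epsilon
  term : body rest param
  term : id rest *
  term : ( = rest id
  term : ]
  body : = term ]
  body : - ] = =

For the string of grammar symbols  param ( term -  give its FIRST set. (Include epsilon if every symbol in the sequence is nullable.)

{ (, = }

Add FIRST(param)\{epsilon} = { = }; param is nullable, continue.
( is a terminal; add {(} and stop.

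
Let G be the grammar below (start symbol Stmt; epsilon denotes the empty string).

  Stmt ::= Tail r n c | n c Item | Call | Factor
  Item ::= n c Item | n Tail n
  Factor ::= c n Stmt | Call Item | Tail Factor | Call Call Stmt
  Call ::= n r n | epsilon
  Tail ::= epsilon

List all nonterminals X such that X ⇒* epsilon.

{ Call, Factor, Stmt, Tail }

Directly nullable (have an epsilon-production): Call, Tail.
Stmt ::= Call with every symbol nullable, so Stmt is nullable.
Factor ::= Tail Factor with every symbol nullable, so Factor is nullable.
No other nonterminal has a production whose RHS symbols are all nullable.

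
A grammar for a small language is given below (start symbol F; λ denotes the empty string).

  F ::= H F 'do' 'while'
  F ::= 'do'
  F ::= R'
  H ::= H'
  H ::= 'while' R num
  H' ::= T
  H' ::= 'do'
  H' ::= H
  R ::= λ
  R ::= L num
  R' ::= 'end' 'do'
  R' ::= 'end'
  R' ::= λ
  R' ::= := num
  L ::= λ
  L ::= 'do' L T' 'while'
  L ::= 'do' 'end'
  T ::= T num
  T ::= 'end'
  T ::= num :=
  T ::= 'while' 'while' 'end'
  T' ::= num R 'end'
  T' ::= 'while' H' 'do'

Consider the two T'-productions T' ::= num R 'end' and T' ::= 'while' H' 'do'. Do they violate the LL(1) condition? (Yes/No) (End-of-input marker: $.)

No

FIRST(num R 'end') = { num } and FIRST('while' H' 'do') = { 'while' }.
The FIRST sets are disjoint and neither alternative is nullable — no conflict.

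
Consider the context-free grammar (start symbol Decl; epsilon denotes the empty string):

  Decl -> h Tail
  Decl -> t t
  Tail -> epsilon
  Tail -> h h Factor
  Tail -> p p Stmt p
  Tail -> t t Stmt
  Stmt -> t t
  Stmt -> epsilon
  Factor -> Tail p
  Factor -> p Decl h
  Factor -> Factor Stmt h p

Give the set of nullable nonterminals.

{ Stmt, Tail }

Directly nullable (have an epsilon-production): Tail, Stmt.
No other nonterminal has a production whose RHS symbols are all nullable.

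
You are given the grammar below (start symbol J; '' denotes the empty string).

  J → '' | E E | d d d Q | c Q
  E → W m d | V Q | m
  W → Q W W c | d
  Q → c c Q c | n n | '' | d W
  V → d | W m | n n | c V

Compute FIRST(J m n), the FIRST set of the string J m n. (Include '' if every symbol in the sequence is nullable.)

Add FIRST(J)\{''} = { c, d, m, n }; J is nullable, continue.
m is a terminal; add {m} and stop.

{ c, d, m, n }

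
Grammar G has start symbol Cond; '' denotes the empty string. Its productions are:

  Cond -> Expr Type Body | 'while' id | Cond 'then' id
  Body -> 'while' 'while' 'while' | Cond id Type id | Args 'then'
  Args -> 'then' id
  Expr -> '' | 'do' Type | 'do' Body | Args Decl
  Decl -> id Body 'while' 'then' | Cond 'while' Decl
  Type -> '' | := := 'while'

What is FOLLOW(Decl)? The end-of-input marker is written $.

{ 'do', 'then', 'while', := }

In Expr -> Args Decl: Decl is at the end, add FOLLOW(Expr) = { 'do', 'then', 'while', := }.
In Decl -> Cond 'while' Decl: Decl is at the end, add FOLLOW(Decl) = { 'do', 'then', 'while', := }.
Union: FOLLOW(Decl) = { 'do', 'then', 'while', := }.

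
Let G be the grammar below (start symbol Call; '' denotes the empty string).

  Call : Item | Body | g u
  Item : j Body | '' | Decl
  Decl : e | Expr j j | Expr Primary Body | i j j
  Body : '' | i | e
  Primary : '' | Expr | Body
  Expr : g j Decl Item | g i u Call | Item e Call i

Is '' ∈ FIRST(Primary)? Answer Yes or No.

Yes

Primary has an ''-production, so Primary ⇒ ''.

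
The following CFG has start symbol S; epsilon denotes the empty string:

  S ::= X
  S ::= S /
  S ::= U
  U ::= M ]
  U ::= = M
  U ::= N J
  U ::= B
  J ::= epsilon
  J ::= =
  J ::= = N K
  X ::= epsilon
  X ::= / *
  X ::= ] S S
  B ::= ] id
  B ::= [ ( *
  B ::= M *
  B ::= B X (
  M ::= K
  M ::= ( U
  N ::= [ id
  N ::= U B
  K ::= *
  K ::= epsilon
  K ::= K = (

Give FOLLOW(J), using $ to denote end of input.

In U ::= N J: J is at the end, add FOLLOW(U) = { $, (, *, /, =, [, ] }.
Union: FOLLOW(J) = { $, (, *, /, =, [, ] }.

{ $, (, *, /, =, [, ] }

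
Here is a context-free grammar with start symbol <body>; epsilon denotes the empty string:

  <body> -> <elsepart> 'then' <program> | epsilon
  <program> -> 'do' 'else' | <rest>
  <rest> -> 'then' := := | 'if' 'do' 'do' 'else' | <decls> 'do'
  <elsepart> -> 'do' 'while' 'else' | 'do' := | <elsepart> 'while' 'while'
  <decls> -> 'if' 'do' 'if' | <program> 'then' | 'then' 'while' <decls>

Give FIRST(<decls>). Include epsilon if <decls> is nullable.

<decls> -> 'if' 'do' 'if' contributes {'if'}.
From <decls> -> <program> 'then': add FIRST(<program>) = { 'do', 'if', 'then' }.
<decls> -> 'then' 'while' <decls> contributes {'then'}.
Union: FIRST(<decls>) = { 'do', 'if', 'then' }.

{ 'do', 'if', 'then' }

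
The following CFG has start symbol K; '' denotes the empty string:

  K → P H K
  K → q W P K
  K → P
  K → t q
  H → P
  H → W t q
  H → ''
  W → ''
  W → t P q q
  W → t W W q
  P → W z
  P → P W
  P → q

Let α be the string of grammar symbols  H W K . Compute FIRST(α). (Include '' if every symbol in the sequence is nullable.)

{ q, t, z }

Add FIRST(H)\{''} = { q, t, z }; H is nullable, continue.
Add FIRST(W)\{''} = { t }; W is nullable, continue.
Add FIRST(K) = { q, t, z }; K is not nullable, stop.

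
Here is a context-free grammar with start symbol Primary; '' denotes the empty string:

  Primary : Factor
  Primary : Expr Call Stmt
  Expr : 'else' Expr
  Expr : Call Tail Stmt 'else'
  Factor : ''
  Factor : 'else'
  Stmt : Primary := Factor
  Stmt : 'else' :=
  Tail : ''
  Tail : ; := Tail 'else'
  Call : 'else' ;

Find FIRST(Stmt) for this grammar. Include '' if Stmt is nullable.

{ 'else', := }

From Stmt : Primary := Factor: Primary nullable, take FIRST(Primary) ∪ {:=} = { 'else', := }.
Stmt : 'else' := contributes {'else'}.
Union: FIRST(Stmt) = { 'else', := }.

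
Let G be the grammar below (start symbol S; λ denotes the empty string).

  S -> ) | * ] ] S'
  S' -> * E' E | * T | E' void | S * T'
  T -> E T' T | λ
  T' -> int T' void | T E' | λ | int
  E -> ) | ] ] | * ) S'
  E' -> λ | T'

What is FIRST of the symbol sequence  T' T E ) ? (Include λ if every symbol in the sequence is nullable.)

{ ), *, ], int }

Add FIRST(T')\{λ} = { ), *, ], int }; T' is nullable, continue.
Add FIRST(T)\{λ} = { ), *, ] }; T is nullable, continue.
Add FIRST(E) = { ), *, ] }; E is not nullable, stop.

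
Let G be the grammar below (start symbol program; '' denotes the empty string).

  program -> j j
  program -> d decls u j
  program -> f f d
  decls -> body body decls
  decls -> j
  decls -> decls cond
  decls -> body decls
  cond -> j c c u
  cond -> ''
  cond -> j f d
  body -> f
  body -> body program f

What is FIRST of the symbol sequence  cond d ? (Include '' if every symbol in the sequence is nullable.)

{ d, j }

Add FIRST(cond)\{''} = { j }; cond is nullable, continue.
d is a terminal; add {d} and stop.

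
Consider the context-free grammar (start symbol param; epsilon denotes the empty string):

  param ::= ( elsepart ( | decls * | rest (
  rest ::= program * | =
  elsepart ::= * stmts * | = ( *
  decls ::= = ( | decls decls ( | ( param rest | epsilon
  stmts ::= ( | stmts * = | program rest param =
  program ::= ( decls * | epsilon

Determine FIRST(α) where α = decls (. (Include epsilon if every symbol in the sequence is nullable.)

{ (, = }

Add FIRST(decls)\{epsilon} = { (, = }; decls is nullable, continue.
( is a terminal; add {(} and stop.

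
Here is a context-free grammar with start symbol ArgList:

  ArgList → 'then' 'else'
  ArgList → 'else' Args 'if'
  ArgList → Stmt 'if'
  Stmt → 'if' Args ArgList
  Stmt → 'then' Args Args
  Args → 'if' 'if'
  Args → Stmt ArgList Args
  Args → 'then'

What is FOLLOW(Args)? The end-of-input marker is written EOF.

{ 'else', 'if', 'then' }

In ArgList → 'else' Args 'if': add FIRST('if') = { 'if' }.
In Stmt → 'if' Args ArgList: add FIRST(ArgList) = { 'else', 'if', 'then' }.
In Stmt → 'then' Args Args: add FIRST(Args) = { 'if', 'then' }.
In Stmt → 'then' Args Args: Args is at the end, add FOLLOW(Stmt) = { 'else', 'if', 'then' }.
In Args → Stmt ArgList Args: Args is at the end, add FOLLOW(Args) = { 'else', 'if', 'then' }.
Union: FOLLOW(Args) = { 'else', 'if', 'then' }.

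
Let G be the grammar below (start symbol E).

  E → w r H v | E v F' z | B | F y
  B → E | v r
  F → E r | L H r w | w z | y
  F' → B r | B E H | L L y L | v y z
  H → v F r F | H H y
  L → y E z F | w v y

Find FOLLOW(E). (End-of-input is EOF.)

{ EOF, r, v, w, y, z }

E is the start symbol, so EOF ∈ FOLLOW(E).
In E → E v F' z: add FIRST(v F' z) = { v }.
In B → E: E is at the end, add FOLLOW(B) = { EOF, r, v, w, y, z }.
In F → E r: add FIRST(r) = { r }.
In F' → B E H: add FIRST(H) = { v }.
In L → y E z F: add FIRST(z F) = { z }.
Union: FOLLOW(E) = { EOF, r, v, w, y, z }.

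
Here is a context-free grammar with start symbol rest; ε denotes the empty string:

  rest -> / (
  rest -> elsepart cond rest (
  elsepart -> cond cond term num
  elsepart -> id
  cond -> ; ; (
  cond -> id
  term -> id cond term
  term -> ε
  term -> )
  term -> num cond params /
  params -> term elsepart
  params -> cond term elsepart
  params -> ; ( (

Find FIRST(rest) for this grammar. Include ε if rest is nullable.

rest -> / ( contributes {/}.
From rest -> elsepart cond rest (: add FIRST(elsepart) = { ;, id }.
Union: FIRST(rest) = { /, ;, id }.

{ /, ;, id }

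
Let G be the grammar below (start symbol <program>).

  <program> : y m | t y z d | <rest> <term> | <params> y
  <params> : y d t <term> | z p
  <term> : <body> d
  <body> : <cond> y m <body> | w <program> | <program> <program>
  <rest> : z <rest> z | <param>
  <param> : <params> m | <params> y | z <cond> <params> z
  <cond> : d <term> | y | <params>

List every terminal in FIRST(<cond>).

<cond> : d <term> contributes {d}.
<cond> : y contributes {y}.
From <cond> : <params>: add FIRST(<params>) = { y, z }.
Union: FIRST(<cond>) = { d, y, z }.

{ d, y, z }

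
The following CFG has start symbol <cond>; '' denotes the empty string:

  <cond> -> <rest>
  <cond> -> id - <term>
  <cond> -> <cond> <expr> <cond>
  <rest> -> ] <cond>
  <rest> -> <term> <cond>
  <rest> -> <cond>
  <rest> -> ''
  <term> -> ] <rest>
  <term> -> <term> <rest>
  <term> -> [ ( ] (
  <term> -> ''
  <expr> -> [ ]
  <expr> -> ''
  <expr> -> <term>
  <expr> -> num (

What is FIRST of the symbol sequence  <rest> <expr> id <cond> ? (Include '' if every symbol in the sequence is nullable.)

Add FIRST(<rest>)\{''} = { [, ], id, num }; <rest> is nullable, continue.
Add FIRST(<expr>)\{''} = { [, ], id, num }; <expr> is nullable, continue.
id is a terminal; add {id} and stop.

{ [, ], id, num }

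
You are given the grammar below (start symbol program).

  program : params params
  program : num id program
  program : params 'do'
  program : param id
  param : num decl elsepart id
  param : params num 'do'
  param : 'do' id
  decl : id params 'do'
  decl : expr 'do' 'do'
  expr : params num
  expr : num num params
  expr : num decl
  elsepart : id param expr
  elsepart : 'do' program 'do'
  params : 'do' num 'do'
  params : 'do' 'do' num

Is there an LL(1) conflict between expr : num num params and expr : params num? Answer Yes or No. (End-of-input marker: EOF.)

FIRST(num num params) = { num } and FIRST(params num) = { 'do' }.
The FIRST sets are disjoint and neither alternative is nullable — no conflict.

No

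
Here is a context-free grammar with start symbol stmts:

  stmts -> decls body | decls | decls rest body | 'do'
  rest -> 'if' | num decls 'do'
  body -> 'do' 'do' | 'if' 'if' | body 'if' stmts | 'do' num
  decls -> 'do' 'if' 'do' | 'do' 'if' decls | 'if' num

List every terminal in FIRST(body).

body -> 'do' 'do' contributes {'do'}.
body -> 'if' 'if' contributes {'if'}.
From body -> body 'if' stmts: add FIRST(body) = { 'do', 'if' }.
body -> 'do' num contributes {'do'}.
Union: FIRST(body) = { 'do', 'if' }.

{ 'do', 'if' }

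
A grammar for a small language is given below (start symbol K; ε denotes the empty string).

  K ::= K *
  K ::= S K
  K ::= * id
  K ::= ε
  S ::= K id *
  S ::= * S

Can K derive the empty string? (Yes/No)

K has an ε-production, so K ⇒ ε.

Yes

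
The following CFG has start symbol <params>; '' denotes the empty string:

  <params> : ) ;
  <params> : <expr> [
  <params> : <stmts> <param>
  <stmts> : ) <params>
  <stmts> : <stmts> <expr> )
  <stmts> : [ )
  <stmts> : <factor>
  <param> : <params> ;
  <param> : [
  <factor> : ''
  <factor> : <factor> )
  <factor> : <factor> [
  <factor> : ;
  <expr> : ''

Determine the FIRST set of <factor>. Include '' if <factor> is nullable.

{ ), ;, [, '' }

<factor> : '' contributes ''.
From <factor> : <factor> ): <factor> nullable, take FIRST(<factor>) ∪ {)} = { ), ;, [ }.
From <factor> : <factor> [: <factor> nullable, take FIRST(<factor>) ∪ {[} = { ), ;, [ }.
<factor> : ; contributes {;}.
Union: FIRST(<factor>) = { ), ;, [, '' }.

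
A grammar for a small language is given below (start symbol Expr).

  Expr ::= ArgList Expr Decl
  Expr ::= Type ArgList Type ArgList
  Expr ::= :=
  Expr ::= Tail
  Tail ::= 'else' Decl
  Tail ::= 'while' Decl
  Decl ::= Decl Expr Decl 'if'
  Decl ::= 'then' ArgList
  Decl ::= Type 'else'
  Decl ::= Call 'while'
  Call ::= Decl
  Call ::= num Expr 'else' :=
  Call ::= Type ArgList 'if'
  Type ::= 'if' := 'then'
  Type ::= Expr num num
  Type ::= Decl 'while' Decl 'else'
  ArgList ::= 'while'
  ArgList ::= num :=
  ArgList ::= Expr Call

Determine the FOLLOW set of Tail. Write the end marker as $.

In Expr ::= Tail: Tail is at the end, add FOLLOW(Expr) = { $, 'else', 'if', 'then', 'while', :=, num }.
Union: FOLLOW(Tail) = { $, 'else', 'if', 'then', 'while', :=, num }.

{ $, 'else', 'if', 'then', 'while', :=, num }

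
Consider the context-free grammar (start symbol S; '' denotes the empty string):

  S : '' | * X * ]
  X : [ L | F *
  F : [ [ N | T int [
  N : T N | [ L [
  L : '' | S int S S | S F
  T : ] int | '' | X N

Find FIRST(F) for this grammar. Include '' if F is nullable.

{ [, ], int }

F : [ [ N contributes {[}.
From F : T int [: T nullable, take FIRST(T) ∪ {int} = { [, ], int }.
Union: FIRST(F) = { [, ], int }.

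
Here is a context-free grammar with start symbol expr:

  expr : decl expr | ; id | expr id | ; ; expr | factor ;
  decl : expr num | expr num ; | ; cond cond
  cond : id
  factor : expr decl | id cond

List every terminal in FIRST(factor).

From factor : expr decl: add FIRST(expr) = { ;, id }.
factor : id cond contributes {id}.
Union: FIRST(factor) = { ;, id }.

{ ;, id }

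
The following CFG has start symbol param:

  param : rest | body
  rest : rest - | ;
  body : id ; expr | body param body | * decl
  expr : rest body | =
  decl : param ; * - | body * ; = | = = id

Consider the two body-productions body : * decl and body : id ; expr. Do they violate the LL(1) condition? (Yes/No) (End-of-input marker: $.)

FIRST(* decl) = { * } and FIRST(id ; expr) = { id }.
The FIRST sets are disjoint and neither alternative is nullable — no conflict.

No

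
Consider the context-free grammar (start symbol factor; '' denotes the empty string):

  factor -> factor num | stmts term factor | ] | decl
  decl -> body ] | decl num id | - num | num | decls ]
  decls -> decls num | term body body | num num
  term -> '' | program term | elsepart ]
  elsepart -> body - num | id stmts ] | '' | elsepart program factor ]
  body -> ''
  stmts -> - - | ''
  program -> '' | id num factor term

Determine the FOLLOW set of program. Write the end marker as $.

In term -> program term: add FIRST(term)\{''} = { -, ], id, num }.
  Since term is nullable, also add FOLLOW(term) = { -, ], id, num }.
In elsepart -> elsepart program factor ]: add FIRST(factor ]) = { -, ], id, num }.
Union: FOLLOW(program) = { -, ], id, num }.

{ -, ], id, num }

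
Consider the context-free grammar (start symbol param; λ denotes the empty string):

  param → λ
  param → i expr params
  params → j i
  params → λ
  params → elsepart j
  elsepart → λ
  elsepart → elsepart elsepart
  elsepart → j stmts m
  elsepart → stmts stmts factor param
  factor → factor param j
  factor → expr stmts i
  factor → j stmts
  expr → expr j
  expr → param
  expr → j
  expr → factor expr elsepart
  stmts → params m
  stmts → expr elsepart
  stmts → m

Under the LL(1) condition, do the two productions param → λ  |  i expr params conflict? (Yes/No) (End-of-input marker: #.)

Yes

FIRST(λ) = { λ } and FIRST(i expr params) = { i }.
The first alternative is nullable and FOLLOW(param) = { #, i, j, m } shares i with FIRST of the second — conflict.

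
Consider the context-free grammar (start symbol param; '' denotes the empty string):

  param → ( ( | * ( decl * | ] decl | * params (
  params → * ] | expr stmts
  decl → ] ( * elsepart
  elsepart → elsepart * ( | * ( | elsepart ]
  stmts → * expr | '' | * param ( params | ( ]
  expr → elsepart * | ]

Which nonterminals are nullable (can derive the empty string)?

{ stmts }

Directly nullable (have an ''-production): stmts.
No other nonterminal has a production whose RHS symbols are all nullable.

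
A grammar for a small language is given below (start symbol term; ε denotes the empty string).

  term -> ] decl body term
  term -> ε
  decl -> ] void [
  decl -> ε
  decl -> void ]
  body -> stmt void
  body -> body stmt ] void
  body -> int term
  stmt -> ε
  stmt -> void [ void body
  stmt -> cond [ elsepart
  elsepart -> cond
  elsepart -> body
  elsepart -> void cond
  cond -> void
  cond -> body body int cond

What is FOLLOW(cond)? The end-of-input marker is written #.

{ [, ], void }

In stmt -> cond [ elsepart: add FIRST([ elsepart) = { [ }.
In elsepart -> cond: cond is at the end, add FOLLOW(elsepart) = { ], void }.
In elsepart -> void cond: cond is at the end, add FOLLOW(elsepart) = { ], void }.
In cond -> body body int cond: cond is at the end, add FOLLOW(cond) = { [, ], void }.
Union: FOLLOW(cond) = { [, ], void }.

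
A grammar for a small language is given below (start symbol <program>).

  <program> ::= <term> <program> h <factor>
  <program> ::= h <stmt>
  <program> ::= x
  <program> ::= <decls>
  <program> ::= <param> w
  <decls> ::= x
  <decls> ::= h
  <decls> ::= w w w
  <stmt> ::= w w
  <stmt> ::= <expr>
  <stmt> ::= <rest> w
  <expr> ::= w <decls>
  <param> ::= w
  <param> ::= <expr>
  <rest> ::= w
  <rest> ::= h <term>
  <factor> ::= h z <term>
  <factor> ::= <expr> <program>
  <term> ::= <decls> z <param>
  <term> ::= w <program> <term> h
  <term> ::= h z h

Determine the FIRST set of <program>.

{ h, w, x }

From <program> ::= <term> <program> h <factor>: add FIRST(<term>) = { h, w, x }.
<program> ::= h <stmt> contributes {h}.
<program> ::= x contributes {x}.
From <program> ::= <decls>: add FIRST(<decls>) = { h, w, x }.
From <program> ::= <param> w: add FIRST(<param>) = { w }.
Union: FIRST(<program>) = { h, w, x }.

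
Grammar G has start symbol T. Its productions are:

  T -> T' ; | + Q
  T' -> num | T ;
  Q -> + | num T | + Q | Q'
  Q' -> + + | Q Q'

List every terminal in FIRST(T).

{ +, num }

From T -> T' ;: add FIRST(T') = { +, num }.
T -> + Q contributes {+}.
Union: FIRST(T) = { +, num }.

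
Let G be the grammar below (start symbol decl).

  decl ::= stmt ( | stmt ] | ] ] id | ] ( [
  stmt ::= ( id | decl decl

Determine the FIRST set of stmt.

stmt ::= ( id contributes {(}.
From stmt ::= decl decl: add FIRST(decl) = { (, ] }.
Union: FIRST(stmt) = { (, ] }.

{ (, ] }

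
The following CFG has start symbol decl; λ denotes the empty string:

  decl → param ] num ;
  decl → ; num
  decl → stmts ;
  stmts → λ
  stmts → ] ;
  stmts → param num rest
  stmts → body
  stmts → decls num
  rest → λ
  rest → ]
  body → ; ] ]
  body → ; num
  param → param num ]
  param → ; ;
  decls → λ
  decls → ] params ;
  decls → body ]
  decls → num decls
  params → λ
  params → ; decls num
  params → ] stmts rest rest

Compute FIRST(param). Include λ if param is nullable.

From param → param num ]: add FIRST(param) = { ; }.
param → ; ; contributes {;}.
Union: FIRST(param) = { ; }.

{ ; }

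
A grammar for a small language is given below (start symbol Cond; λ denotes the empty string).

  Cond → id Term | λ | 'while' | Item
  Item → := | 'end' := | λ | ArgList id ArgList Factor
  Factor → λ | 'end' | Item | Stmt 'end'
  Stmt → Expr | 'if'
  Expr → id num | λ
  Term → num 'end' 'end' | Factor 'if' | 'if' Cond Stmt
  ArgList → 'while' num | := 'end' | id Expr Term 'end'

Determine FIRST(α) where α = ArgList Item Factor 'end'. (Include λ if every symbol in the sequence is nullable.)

Add FIRST(ArgList) = { 'while', :=, id }; ArgList is not nullable, stop.

{ 'while', :=, id }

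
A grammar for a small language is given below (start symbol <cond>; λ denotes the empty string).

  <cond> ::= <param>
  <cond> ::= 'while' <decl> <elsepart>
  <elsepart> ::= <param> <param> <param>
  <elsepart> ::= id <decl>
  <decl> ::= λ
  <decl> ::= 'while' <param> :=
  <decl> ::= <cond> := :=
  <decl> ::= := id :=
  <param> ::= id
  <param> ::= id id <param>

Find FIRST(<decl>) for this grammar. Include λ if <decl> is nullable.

{ 'while', :=, id, λ }

<decl> ::= λ contributes λ.
<decl> ::= 'while' <param> := contributes {'while'}.
From <decl> ::= <cond> := :=: add FIRST(<cond>) = { 'while', id }.
<decl> ::= := id := contributes {:=}.
Union: FIRST(<decl>) = { 'while', :=, id, λ }.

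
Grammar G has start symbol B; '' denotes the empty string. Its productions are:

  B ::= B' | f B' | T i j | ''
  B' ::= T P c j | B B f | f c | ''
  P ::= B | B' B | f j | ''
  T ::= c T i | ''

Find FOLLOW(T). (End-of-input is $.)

{ c, f, i }

In B ::= T i j: add FIRST(i j) = { i }.
In B' ::= T P c j: add FIRST(P c j) = { c, f, i }.
In T ::= c T i: add FIRST(i) = { i }.
Union: FOLLOW(T) = { c, f, i }.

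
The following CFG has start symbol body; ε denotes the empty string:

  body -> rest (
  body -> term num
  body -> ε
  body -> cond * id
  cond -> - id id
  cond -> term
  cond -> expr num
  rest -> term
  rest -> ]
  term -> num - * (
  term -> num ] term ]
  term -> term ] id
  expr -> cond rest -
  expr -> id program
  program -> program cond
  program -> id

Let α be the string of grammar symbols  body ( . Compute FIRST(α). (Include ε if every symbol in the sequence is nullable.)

{ (, -, ], id, num }

Add FIRST(body)\{ε} = { -, ], id, num }; body is nullable, continue.
( is a terminal; add {(} and stop.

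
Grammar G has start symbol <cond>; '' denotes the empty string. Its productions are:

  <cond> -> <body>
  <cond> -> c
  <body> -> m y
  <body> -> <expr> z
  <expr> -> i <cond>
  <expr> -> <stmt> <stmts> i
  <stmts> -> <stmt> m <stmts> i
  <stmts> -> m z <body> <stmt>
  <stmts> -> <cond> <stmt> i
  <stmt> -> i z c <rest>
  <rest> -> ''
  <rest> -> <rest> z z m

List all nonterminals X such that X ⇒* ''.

{ <rest> }

Directly nullable (have an ''-production): <rest>.
No other nonterminal has a production whose RHS symbols are all nullable.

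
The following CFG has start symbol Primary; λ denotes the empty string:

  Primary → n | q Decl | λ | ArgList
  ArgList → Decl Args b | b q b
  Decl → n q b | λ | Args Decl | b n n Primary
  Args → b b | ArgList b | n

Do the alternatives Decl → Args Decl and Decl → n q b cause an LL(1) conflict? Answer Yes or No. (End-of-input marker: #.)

Yes

FIRST(Args Decl) = { b, n } and FIRST(n q b) = { n }.
Both contain n, so the two alternatives are not disjoint — LL(1) conflict.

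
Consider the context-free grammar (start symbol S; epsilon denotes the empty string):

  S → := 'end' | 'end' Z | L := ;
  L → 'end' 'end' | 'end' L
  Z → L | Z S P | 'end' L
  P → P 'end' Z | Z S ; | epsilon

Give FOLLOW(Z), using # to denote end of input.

{ #, 'end', :=, ; }

In S → 'end' Z: Z is at the end, add FOLLOW(S) = { #, 'end', :=, ; }.
In Z → Z S P: add FIRST(S P) = { 'end', := }.
In P → P 'end' Z: Z is at the end, add FOLLOW(P) = { #, 'end', :=, ; }.
In P → Z S ;: add FIRST(S ;) = { 'end', := }.
Union: FOLLOW(Z) = { #, 'end', :=, ; }.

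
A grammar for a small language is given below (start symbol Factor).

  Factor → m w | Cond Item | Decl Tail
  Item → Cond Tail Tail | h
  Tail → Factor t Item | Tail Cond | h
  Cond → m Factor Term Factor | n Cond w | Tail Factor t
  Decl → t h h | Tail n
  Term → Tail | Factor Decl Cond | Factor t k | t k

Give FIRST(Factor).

Factor → m w contributes {m}.
From Factor → Cond Item: add FIRST(Cond) = { h, m, n, t }.
From Factor → Decl Tail: add FIRST(Decl) = { h, m, n, t }.
Union: FIRST(Factor) = { h, m, n, t }.

{ h, m, n, t }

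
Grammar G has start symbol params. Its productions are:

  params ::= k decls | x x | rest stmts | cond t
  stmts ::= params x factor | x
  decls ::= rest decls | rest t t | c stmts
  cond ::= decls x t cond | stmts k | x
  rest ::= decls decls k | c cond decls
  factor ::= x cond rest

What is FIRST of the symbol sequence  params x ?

{ c, k, x }

Add FIRST(params) = { c, k, x }; params is not nullable, stop.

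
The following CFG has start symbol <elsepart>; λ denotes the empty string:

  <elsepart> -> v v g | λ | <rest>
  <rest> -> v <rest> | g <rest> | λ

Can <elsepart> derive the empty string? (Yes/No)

<elsepart> has an λ-production, so <elsepart> ⇒ λ.

Yes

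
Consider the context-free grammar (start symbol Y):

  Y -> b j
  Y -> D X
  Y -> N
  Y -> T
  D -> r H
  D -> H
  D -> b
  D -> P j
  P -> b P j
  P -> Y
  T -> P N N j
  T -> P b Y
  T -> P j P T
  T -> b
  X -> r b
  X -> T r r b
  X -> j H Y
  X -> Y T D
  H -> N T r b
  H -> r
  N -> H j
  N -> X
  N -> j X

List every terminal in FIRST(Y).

Y -> b j contributes {b}.
From Y -> D X: add FIRST(D) = { b, j, r }.
From Y -> N: add FIRST(N) = { b, j, r }.
From Y -> T: add FIRST(T) = { b, j, r }.
Union: FIRST(Y) = { b, j, r }.

{ b, j, r }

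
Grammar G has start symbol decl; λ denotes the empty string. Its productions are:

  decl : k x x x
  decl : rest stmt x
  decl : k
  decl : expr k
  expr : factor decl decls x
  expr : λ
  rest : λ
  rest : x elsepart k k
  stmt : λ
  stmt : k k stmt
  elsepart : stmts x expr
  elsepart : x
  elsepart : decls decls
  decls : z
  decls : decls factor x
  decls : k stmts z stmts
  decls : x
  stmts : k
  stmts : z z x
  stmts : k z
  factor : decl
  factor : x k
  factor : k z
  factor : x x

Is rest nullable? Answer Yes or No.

rest has an λ-production, so rest ⇒ λ.

Yes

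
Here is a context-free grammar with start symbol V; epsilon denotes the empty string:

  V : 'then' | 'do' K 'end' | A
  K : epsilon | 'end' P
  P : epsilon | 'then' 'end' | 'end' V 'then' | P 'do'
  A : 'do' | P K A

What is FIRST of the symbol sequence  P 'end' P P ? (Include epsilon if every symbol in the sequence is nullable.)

Add FIRST(P)\{epsilon} = { 'do', 'end', 'then' }; P is nullable, continue.
'end' is a terminal; add {'end'} and stop.

{ 'do', 'end', 'then' }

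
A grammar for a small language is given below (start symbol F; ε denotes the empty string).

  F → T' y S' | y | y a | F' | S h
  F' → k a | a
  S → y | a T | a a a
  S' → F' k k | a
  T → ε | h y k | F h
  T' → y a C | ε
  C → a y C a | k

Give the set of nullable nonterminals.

Directly nullable (have an ε-production): T, T'.
No other nonterminal has a production whose RHS symbols are all nullable.

{ T, T' }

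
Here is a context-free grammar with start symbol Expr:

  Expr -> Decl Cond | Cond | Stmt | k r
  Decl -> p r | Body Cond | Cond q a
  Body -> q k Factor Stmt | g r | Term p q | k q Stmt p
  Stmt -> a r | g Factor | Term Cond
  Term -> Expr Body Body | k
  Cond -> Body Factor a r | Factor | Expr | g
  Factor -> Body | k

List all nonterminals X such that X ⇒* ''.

{ } (none)

No nonterminal has an empty production or an RHS whose symbols are all nullable.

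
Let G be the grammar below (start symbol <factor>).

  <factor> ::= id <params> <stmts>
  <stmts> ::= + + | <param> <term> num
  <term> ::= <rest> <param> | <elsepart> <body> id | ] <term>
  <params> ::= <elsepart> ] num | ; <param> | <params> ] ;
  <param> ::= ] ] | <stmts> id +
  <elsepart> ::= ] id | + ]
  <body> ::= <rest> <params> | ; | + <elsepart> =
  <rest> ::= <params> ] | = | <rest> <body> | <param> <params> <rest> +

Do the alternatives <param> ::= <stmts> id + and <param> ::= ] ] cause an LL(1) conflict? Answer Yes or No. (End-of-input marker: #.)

FIRST(<stmts> id +) = { +, ] } and FIRST(] ]) = { ] }.
Both contain ], so the two alternatives are not disjoint — LL(1) conflict.

Yes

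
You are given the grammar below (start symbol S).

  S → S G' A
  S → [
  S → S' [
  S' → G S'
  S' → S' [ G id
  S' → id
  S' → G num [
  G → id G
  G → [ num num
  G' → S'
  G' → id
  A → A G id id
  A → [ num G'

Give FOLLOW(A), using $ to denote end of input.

{ $, [, id }

In S → S G' A: A is at the end, add FOLLOW(S) = { $, [, id }.
In A → A G id id: add FIRST(G id id) = { [, id }.
Union: FOLLOW(A) = { $, [, id }.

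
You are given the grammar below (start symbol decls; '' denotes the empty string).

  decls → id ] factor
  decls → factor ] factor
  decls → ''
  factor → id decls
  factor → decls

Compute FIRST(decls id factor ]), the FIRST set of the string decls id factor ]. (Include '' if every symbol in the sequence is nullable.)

Add FIRST(decls)\{''} = { ], id }; decls is nullable, continue.
id is a terminal; add {id} and stop.

{ ], id }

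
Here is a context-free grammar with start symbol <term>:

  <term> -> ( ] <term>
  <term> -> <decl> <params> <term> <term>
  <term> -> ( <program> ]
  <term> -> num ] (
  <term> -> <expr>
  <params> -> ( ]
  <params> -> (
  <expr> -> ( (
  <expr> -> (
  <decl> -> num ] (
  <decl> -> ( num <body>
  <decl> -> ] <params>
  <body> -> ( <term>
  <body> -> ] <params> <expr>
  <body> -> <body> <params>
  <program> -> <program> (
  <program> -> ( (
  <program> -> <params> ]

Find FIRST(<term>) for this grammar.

<term> -> ( ] <term> contributes {(}.
From <term> -> <decl> <params> <term> <term>: add FIRST(<decl>) = { (, ], num }.
<term> -> ( <program> ] contributes {(}.
<term> -> num ] ( contributes {num}.
From <term> -> <expr>: add FIRST(<expr>) = { ( }.
Union: FIRST(<term>) = { (, ], num }.

{ (, ], num }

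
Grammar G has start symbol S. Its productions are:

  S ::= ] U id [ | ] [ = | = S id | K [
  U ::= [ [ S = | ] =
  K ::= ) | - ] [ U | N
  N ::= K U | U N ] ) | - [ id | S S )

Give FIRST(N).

From N ::= K U: add FIRST(K) = { ), -, =, [, ] }.
From N ::= U N ] ): add FIRST(U) = { [, ] }.
N ::= - [ id contributes {-}.
From N ::= S S ): add FIRST(S) = { ), -, =, [, ] }.
Union: FIRST(N) = { ), -, =, [, ] }.

{ ), -, =, [, ] }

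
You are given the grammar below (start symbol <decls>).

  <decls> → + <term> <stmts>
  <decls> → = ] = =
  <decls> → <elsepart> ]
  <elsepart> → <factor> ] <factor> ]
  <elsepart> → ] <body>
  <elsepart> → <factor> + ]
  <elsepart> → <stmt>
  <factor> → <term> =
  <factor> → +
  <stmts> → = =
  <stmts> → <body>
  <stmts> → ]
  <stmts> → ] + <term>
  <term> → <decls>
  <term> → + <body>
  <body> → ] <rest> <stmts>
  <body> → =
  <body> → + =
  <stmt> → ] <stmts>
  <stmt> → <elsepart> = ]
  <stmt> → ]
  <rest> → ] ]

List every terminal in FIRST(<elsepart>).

From <elsepart> → <factor> ] <factor> ]: add FIRST(<factor>) = { +, =, ] }.
<elsepart> → ] <body> contributes {]}.
From <elsepart> → <factor> + ]: add FIRST(<factor>) = { +, =, ] }.
From <elsepart> → <stmt>: add FIRST(<stmt>) = { +, =, ] }.
Union: FIRST(<elsepart>) = { +, =, ] }.

{ +, =, ] }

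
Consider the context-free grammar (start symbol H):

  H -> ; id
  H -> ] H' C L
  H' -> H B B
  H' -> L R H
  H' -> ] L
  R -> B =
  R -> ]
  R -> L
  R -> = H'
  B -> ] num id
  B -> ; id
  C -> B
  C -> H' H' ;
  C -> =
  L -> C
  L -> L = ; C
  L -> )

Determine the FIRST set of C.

From C -> B: add FIRST(B) = { ;, ] }.
From C -> H' H' ;: add FIRST(H') = { ), ;, =, ] }.
C -> = contributes {=}.
Union: FIRST(C) = { ), ;, =, ] }.

{ ), ;, =, ] }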